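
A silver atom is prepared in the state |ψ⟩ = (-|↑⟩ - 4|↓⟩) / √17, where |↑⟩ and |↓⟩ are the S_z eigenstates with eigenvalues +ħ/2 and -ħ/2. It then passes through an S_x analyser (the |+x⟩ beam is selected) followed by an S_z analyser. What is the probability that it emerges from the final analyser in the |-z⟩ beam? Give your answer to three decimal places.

First analyser (S_x): P(|+x⟩) = |⟨+x|ψ⟩|² = 25/34.
After stage 1 the state is |+x⟩; P(|-z⟩) = |⟨-z|+x⟩|² = 1/2.
Joint probability = 25/34 × 1/2 = 0.368.

0.368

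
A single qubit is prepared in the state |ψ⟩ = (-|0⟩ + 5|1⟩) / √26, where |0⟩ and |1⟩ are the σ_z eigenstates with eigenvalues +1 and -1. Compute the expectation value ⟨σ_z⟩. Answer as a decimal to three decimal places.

-0.923

⟨σ_z⟩ = |a|² - |b|² divided by |a|²+|b|², with a, b the |0⟩, |1⟩ amplitudes.
= (1 - 25)/26 = -24/26.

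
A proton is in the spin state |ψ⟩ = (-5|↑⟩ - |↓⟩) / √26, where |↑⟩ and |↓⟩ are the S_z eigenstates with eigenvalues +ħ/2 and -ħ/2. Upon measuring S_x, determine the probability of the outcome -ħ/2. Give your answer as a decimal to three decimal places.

|-x⟩ = (|↑⟩ - |↓⟩)/√2, so ⟨-x|ψ⟩ = (-4) / (√2·√26).
P = |-4|² / 52 = 16/52.

0.308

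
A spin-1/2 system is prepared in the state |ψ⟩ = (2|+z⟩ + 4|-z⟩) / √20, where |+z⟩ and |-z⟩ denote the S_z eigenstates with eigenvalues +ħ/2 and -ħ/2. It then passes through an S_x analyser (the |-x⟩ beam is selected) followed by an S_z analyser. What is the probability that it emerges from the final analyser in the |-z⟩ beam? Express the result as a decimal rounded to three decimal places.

First analyser (S_x): P(|-x⟩) = |⟨-x|ψ⟩|² = 4/40.
After stage 1 the state is |-x⟩; P(|-z⟩) = |⟨-z|-x⟩|² = 1/2.
Joint probability = 4/40 × 1/2 = 0.050.

0.050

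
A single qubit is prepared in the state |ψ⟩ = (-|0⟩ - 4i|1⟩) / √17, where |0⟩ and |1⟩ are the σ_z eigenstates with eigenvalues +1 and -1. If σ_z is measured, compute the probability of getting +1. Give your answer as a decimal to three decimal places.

0.059

The +1 outcome corresponds to |0⟩. Its amplitude in |ψ⟩ is -1/√17.
P = |-1|² / 17 = 1/17.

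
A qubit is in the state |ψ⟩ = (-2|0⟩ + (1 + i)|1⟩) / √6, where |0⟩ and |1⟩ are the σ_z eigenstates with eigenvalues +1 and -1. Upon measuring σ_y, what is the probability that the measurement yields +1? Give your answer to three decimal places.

0.167

|+y⟩ = (|0⟩ + i|1⟩)/√2, so ⟨+y|ψ⟩ = (-1 - i) / (√2·√6).
P = |-1 - i|² / 12 = 2/12.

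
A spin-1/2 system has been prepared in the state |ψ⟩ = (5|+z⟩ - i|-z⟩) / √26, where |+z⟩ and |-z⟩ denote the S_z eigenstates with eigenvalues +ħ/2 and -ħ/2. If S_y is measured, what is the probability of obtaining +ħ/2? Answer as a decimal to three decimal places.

0.308

|+y⟩ = (|+z⟩ + i|-z⟩)/√2, so ⟨+y|ψ⟩ = (4) / (√2·√26).
P = |4|² / 52 = 16/52.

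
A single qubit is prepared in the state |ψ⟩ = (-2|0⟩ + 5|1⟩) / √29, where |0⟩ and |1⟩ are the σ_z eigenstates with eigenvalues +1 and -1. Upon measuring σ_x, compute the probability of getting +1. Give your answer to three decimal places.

0.155

|+x⟩ = (|0⟩ + |1⟩)/√2, so ⟨+x|ψ⟩ = (3) / (√2·√29).
P = |3|² / 58 = 9/58.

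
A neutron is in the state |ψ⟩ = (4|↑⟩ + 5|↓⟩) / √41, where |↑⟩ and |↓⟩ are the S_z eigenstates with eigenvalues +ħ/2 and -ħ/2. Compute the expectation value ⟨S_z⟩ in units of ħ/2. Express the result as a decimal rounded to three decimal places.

-0.220

⟨σ_z⟩ = |a|² - |b|² divided by |a|²+|b|², with a, b the |↑⟩, |↓⟩ amplitudes.
= (16 - 25)/41 = -9/41.
⟨S_z⟩ = (ħ/2)·⟨σ_z⟩.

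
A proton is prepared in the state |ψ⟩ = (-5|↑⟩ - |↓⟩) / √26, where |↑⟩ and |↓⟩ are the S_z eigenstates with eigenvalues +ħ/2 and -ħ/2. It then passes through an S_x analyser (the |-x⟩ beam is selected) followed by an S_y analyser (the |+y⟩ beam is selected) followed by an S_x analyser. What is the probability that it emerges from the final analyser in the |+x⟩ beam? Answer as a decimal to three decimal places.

First analyser (S_x): P(|-x⟩) = |⟨-x|ψ⟩|² = 16/52.
After stage 1 the state is |-x⟩; P(|+y⟩) = |⟨+y|-x⟩|² = 1/2.
After stage 2 the state is |+y⟩; P(|+x⟩) = |⟨+x|+y⟩|² = 1/2.
Joint probability = 16/52 × 1/2 × 1/2 = 0.077.

0.077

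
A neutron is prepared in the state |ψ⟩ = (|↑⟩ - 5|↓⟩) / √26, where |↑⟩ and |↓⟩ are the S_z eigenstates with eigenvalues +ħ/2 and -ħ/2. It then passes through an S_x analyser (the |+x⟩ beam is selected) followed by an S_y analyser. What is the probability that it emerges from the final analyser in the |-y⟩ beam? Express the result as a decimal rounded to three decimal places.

0.154

First analyser (S_x): P(|+x⟩) = |⟨+x|ψ⟩|² = 16/52.
After stage 1 the state is |+x⟩; P(|-y⟩) = |⟨-y|+x⟩|² = 1/2.
Joint probability = 16/52 × 1/2 = 0.154.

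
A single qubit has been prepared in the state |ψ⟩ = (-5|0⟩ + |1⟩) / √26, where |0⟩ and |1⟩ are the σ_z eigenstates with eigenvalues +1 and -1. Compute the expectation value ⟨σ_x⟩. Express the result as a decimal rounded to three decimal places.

⟨σ_x⟩ = 2 Re(a* b)/(|a|²+|b|²) with a = -5, b = 1.
a* b = -5, so ⟨σ_x⟩ = -10/26.

-0.385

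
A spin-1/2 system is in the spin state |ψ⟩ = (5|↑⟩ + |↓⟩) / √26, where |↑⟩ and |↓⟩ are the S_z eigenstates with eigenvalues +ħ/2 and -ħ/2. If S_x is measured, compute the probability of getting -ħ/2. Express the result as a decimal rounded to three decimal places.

0.308

|-x⟩ = (|↑⟩ - |↓⟩)/√2, so ⟨-x|ψ⟩ = (4) / (√2·√26).
P = |4|² / 52 = 16/52.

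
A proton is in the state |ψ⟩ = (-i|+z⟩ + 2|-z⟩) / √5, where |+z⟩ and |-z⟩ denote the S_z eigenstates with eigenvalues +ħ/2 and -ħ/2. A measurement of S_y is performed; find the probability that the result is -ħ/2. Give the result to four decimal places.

|-y⟩ = (|+z⟩ - i|-z⟩)/√2, so ⟨-y|ψ⟩ = (i) / (√2·√5).
P = |i|² / 10 = 1/10.

0.1000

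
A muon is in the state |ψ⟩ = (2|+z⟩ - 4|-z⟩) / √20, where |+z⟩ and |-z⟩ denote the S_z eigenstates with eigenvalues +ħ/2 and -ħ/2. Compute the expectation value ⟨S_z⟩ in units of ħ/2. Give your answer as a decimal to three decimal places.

⟨σ_z⟩ = |a|² - |b|² divided by |a|²+|b|², with a, b the |+z⟩, |-z⟩ amplitudes.
= (4 - 16)/20 = -12/20.
⟨S_z⟩ = (ħ/2)·⟨σ_z⟩.

-0.600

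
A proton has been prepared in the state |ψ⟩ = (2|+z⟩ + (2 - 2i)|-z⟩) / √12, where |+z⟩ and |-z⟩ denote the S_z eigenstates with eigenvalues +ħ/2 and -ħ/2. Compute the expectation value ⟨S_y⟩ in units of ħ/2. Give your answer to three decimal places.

⟨σ_y⟩ = 2 Im(a* b)/(|a|²+|b|²) with a = 2, b = (2 - 2i).
a* b = (4 - 4i), so ⟨σ_y⟩ = -8/12.
⟨S_y⟩ = (ħ/2)·⟨σ_y⟩.

-0.667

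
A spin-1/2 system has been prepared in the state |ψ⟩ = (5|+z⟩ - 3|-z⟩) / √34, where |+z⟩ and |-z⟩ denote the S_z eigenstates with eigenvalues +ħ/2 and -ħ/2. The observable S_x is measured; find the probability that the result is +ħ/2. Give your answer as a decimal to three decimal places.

0.059

|+x⟩ = (|+z⟩ + |-z⟩)/√2, so ⟨+x|ψ⟩ = (2) / (√2·√34).
P = |2|² / 68 = 4/68.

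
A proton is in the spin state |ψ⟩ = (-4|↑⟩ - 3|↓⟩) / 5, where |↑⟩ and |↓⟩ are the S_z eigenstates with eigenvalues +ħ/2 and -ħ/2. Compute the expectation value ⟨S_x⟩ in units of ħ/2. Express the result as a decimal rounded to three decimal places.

0.960

⟨σ_x⟩ = 2 Re(a* b)/(|a|²+|b|²) with a = -4, b = -3.
a* b = 12, so ⟨σ_x⟩ = 24/25.
⟨S_x⟩ = (ħ/2)·⟨σ_x⟩.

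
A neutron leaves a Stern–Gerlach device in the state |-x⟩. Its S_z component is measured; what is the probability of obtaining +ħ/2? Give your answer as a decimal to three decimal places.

In the S_z basis, |-x⟩ = (|↑⟩ - |↓⟩)/√2 and |+z⟩ = |↑⟩.
|⟨+z|-x⟩|² = 1/2.

0.500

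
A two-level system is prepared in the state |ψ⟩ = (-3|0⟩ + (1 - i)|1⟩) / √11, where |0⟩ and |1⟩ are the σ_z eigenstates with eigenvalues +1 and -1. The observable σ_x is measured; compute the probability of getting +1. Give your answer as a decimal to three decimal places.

0.227

|+x⟩ = (|0⟩ + |1⟩)/√2, so ⟨+x|ψ⟩ = (-2 - i) / (√2·√11).
P = |-2 - i|² / 22 = 5/22.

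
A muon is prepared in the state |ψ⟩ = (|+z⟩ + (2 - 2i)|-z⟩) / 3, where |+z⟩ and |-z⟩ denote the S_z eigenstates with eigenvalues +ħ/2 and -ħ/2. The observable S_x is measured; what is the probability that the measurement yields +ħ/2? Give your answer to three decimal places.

0.722

|+x⟩ = (|+z⟩ + |-z⟩)/√2, so ⟨+x|ψ⟩ = (3 - 2i) / (√2·3).
P = |3 - 2i|² / 18 = 13/18.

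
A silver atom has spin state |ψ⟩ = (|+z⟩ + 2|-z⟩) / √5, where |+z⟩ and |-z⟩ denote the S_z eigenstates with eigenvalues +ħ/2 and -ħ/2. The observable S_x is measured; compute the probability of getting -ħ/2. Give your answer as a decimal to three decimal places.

0.100

|-x⟩ = (|+z⟩ - |-z⟩)/√2, so ⟨-x|ψ⟩ = (-1) / (√2·√5).
P = |-1|² / 10 = 1/10.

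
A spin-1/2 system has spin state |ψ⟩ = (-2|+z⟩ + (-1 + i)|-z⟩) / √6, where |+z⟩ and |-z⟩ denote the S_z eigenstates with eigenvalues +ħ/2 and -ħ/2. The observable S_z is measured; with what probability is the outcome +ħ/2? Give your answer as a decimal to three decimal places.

The +ħ/2 outcome corresponds to |+z⟩. Its amplitude in |ψ⟩ is -2/√6.
P = |-2|² / 6 = 4/6.

0.667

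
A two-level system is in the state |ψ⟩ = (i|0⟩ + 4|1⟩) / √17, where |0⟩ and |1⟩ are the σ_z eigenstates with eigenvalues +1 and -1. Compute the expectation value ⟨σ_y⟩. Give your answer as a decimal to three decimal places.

-0.471

⟨σ_y⟩ = 2 Im(a* b)/(|a|²+|b|²) with a = i, b = 4.
a* b = -4i, so ⟨σ_y⟩ = -8/17.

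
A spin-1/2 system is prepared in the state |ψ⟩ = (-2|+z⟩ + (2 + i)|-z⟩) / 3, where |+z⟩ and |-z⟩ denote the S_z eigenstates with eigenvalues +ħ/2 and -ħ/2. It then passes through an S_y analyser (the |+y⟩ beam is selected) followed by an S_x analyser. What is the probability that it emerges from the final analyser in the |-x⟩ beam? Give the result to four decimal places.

First analyser (S_y): P(|+y⟩) = |⟨+y|ψ⟩|² = 5/18.
After stage 1 the state is |+y⟩; P(|-x⟩) = |⟨-x|+y⟩|² = 1/2.
Joint probability = 5/18 × 1/2 = 0.1389.

0.1389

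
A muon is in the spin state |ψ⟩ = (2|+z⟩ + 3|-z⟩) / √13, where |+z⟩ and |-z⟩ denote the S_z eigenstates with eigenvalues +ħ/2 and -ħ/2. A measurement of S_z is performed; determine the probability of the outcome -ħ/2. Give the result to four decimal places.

The -ħ/2 outcome corresponds to |-z⟩. Its amplitude in |ψ⟩ is 3/√13.
P = |3|² / 13 = 9/13.

0.6923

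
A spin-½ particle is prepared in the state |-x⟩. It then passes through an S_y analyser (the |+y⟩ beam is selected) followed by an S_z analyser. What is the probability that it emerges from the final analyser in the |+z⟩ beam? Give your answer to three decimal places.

0.250

First analyser (S_y): from |-x⟩, P(|+y⟩) = 1/2.
After stage 1 the state is |+y⟩; P(|+z⟩) = |⟨+z|+y⟩|² = 1/2.
Joint probability = 1/2 × 1/2 = 0.250.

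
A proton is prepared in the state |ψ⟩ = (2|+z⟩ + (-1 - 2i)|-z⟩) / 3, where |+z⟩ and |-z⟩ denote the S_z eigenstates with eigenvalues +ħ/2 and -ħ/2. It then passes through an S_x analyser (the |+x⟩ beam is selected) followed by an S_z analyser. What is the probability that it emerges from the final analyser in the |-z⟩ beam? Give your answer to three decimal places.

0.139

First analyser (S_x): P(|+x⟩) = |⟨+x|ψ⟩|² = 5/18.
After stage 1 the state is |+x⟩; P(|-z⟩) = |⟨-z|+x⟩|² = 1/2.
Joint probability = 5/18 × 1/2 = 0.139.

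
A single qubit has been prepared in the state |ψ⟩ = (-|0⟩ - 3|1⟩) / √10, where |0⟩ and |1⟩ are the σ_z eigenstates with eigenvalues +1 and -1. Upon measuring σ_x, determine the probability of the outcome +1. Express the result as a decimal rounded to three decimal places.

0.800

|+x⟩ = (|0⟩ + |1⟩)/√2, so ⟨+x|ψ⟩ = (-4) / (√2·√10).
P = |-4|² / 20 = 16/20.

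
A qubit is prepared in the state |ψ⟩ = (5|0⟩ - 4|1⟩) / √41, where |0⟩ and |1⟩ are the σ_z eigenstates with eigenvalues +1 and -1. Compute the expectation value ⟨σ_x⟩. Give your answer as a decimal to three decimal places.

⟨σ_x⟩ = 2 Re(a* b)/(|a|²+|b|²) with a = 5, b = -4.
a* b = -20, so ⟨σ_x⟩ = -40/41.

-0.976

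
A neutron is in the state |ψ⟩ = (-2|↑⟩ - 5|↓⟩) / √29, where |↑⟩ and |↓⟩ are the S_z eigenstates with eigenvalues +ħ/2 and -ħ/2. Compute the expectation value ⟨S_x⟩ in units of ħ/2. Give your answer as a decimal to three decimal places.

⟨σ_x⟩ = 2 Re(a* b)/(|a|²+|b|²) with a = -2, b = -5.
a* b = 10, so ⟨σ_x⟩ = 20/29.
⟨S_x⟩ = (ħ/2)·⟨σ_x⟩.

0.690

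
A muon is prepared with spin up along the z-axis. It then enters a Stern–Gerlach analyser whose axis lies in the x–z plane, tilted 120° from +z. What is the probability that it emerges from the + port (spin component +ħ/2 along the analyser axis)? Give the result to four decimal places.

0.2500

For spin-½, the probability of finding spin-up along an axis at angle θ to the initial spin direction is cos²(θ/2); spin-down is sin²(θ/2).
θ = 120°, so P = cos²(60°) ≈ 0.2500.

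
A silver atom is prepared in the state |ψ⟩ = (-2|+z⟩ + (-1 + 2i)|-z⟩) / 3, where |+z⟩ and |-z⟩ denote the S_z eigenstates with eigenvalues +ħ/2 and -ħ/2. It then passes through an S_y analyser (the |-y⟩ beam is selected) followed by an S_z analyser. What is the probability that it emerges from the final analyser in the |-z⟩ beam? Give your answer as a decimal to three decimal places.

0.472

First analyser (S_y): P(|-y⟩) = |⟨-y|ψ⟩|² = 17/18.
After stage 1 the state is |-y⟩; P(|-z⟩) = |⟨-z|-y⟩|² = 1/2.
Joint probability = 17/18 × 1/2 = 0.472.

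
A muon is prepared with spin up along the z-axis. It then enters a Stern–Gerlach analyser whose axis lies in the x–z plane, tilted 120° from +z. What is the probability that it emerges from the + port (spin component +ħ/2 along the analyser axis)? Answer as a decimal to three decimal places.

0.250

For spin-½, the probability of finding spin-up along an axis at angle θ to the initial spin direction is cos²(θ/2); spin-down is sin²(θ/2).
θ = 120°, so P = cos²(60°) ≈ 0.250.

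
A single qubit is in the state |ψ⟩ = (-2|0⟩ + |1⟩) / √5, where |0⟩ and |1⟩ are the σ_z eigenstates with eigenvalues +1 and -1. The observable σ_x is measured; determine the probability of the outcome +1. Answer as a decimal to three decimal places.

|+x⟩ = (|0⟩ + |1⟩)/√2, so ⟨+x|ψ⟩ = (-1) / (√2·√5).
P = |-1|² / 10 = 1/10.

0.100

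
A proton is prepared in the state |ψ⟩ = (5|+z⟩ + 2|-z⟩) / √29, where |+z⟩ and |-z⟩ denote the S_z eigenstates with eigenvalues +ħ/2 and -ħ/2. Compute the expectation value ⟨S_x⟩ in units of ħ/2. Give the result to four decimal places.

⟨σ_x⟩ = 2 Re(a* b)/(|a|²+|b|²) with a = 5, b = 2.
a* b = 10, so ⟨σ_x⟩ = 20/29.
⟨S_x⟩ = (ħ/2)·⟨σ_x⟩.

0.6897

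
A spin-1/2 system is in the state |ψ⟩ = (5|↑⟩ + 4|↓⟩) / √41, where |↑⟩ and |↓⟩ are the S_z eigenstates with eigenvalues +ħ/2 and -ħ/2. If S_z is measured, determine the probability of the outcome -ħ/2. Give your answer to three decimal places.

The -ħ/2 outcome corresponds to |↓⟩. Its amplitude in |ψ⟩ is 4/√41.
P = |4|² / 41 = 16/41.

0.390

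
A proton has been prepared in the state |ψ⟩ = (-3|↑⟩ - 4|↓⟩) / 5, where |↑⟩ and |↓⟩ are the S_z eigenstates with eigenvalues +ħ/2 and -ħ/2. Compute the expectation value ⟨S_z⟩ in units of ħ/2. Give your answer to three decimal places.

⟨σ_z⟩ = |a|² - |b|² divided by |a|²+|b|², with a, b the |↑⟩, |↓⟩ amplitudes.
= (9 - 16)/25 = -7/25.
⟨S_z⟩ = (ħ/2)·⟨σ_z⟩.

-0.280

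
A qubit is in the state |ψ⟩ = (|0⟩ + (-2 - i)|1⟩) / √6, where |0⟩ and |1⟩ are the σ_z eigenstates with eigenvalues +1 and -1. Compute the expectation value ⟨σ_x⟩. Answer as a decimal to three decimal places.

⟨σ_x⟩ = 2 Re(a* b)/(|a|²+|b|²) with a = 1, b = (-2 - i).
a* b = (-2 - i), so ⟨σ_x⟩ = -4/6.

-0.667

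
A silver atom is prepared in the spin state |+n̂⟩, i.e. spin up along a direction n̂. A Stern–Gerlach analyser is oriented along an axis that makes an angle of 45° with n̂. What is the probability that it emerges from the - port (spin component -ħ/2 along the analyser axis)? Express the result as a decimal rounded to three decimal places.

For spin-½, the probability of finding spin-up along an axis at angle θ to the initial spin direction is cos²(θ/2); spin-down is sin²(θ/2).
θ = 45°, so P = sin²(22.5°) ≈ 0.146.

0.146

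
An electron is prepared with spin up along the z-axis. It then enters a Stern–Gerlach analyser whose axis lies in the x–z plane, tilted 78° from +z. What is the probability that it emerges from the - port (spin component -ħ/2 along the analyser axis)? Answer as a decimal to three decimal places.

0.396

For spin-½, the probability of finding spin-up along an axis at angle θ to the initial spin direction is cos²(θ/2); spin-down is sin²(θ/2).
θ = 78°, so P = sin²(39°) ≈ 0.396.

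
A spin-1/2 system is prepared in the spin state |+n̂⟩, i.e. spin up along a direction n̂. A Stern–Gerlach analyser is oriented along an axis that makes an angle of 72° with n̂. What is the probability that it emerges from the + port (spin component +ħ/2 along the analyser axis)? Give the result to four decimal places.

For spin-½, the probability of finding spin-up along an axis at angle θ to the initial spin direction is cos²(θ/2); spin-down is sin²(θ/2).
θ = 72°, so P = cos²(36°) ≈ 0.6545.

0.6545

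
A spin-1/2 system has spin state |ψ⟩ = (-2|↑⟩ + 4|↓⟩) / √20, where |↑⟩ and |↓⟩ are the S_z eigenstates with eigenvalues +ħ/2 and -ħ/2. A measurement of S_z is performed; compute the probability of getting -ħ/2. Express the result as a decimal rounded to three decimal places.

The -ħ/2 outcome corresponds to |↓⟩. Its amplitude in |ψ⟩ is 4/√20.
P = |4|² / 20 = 16/20.

0.800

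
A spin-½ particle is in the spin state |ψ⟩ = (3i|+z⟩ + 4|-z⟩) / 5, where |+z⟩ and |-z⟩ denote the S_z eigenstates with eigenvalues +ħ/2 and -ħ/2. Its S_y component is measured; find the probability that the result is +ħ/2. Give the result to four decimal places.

0.0200

|+y⟩ = (|+z⟩ + i|-z⟩)/√2, so ⟨+y|ψ⟩ = (-i) / (√2·5).
P = |-i|² / 50 = 1/50.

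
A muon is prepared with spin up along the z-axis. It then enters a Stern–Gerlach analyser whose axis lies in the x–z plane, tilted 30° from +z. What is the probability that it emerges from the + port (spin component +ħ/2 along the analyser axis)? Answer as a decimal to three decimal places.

For spin-½, the probability of finding spin-up along an axis at angle θ to the initial spin direction is cos²(θ/2); spin-down is sin²(θ/2).
θ = 30°, so P = cos²(15°) ≈ 0.933.

0.933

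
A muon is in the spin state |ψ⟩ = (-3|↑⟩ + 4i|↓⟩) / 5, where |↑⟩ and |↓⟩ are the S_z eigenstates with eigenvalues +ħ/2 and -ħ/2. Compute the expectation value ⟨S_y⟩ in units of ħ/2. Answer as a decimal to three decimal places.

-0.960

⟨σ_y⟩ = 2 Im(a* b)/(|a|²+|b|²) with a = -3, b = 4i.
a* b = -12i, so ⟨σ_y⟩ = -24/25.
⟨S_y⟩ = (ħ/2)·⟨σ_y⟩.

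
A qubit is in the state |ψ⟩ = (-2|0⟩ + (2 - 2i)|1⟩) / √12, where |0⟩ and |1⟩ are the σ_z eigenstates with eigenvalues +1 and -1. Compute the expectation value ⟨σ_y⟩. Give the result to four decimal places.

0.6667

⟨σ_y⟩ = 2 Im(a* b)/(|a|²+|b|²) with a = -2, b = (2 - 2i).
a* b = (-4 + 4i), so ⟨σ_y⟩ = 8/12.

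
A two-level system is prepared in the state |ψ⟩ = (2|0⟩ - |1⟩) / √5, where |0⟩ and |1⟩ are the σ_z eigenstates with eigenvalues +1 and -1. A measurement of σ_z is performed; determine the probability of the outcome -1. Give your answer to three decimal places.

The -1 outcome corresponds to |1⟩. Its amplitude in |ψ⟩ is -1/√5.
P = |-1|² / 5 = 1/5.

0.200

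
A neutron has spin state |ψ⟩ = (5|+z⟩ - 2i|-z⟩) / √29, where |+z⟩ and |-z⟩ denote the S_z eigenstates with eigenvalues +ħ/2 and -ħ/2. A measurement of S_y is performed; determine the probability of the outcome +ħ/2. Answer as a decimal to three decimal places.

|+y⟩ = (|+z⟩ + i|-z⟩)/√2, so ⟨+y|ψ⟩ = (3) / (√2·√29).
P = |3|² / 58 = 9/58.

0.155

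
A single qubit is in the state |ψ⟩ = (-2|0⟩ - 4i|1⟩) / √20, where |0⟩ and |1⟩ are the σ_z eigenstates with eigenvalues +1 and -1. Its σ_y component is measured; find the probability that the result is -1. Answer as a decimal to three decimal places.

0.100

|-y⟩ = (|0⟩ - i|1⟩)/√2, so ⟨-y|ψ⟩ = (2) / (√2·√20).
P = |2|² / 40 = 4/40.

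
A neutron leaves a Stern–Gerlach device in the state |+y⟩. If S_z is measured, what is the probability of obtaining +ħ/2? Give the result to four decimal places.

0.5000

In the S_z basis, |+y⟩ = (|+z⟩ + i|-z⟩)/√2 and |+z⟩ = |+z⟩.
|⟨+z|+y⟩|² = 1/2.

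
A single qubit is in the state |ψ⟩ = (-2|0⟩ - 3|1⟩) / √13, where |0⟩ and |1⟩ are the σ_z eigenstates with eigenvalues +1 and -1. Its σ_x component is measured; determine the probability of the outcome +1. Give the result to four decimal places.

|+x⟩ = (|0⟩ + |1⟩)/√2, so ⟨+x|ψ⟩ = (-5) / (√2·√13).
P = |-5|² / 26 = 25/26.

0.9615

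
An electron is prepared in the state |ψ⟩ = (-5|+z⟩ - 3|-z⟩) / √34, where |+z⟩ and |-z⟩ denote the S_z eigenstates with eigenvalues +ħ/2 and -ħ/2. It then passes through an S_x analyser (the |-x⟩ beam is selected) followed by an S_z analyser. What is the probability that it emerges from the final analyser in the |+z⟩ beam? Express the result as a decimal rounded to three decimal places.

0.029

First analyser (S_x): P(|-x⟩) = |⟨-x|ψ⟩|² = 4/68.
After stage 1 the state is |-x⟩; P(|+z⟩) = |⟨+z|-x⟩|² = 1/2.
Joint probability = 4/68 × 1/2 = 0.029.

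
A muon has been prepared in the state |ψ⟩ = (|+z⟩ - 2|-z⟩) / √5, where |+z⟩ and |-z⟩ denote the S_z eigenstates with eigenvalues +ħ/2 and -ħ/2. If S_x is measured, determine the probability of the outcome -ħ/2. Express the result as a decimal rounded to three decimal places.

0.900

|-x⟩ = (|+z⟩ - |-z⟩)/√2, so ⟨-x|ψ⟩ = (3) / (√2·√5).
P = |3|² / 10 = 9/10.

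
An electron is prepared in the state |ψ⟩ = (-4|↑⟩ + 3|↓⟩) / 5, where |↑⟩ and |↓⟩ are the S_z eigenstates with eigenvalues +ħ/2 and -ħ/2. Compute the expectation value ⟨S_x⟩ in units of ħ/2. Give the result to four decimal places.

⟨σ_x⟩ = 2 Re(a* b)/(|a|²+|b|²) with a = -4, b = 3.
a* b = -12, so ⟨σ_x⟩ = -24/25.
⟨S_x⟩ = (ħ/2)·⟨σ_x⟩.

-0.9600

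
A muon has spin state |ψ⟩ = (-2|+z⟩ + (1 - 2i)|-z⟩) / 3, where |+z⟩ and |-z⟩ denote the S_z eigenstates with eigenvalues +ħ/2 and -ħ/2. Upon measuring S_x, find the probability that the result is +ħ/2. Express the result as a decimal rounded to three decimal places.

|+x⟩ = (|+z⟩ + |-z⟩)/√2, so ⟨+x|ψ⟩ = (-1 - 2i) / (√2·3).
P = |-1 - 2i|² / 18 = 5/18.

0.278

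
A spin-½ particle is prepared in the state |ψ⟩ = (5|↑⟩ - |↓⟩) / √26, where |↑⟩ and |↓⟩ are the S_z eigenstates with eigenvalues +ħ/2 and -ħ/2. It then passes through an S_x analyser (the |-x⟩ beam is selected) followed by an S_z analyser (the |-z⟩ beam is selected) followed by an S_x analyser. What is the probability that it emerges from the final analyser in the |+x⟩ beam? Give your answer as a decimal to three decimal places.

0.173

First analyser (S_x): P(|-x⟩) = |⟨-x|ψ⟩|² = 36/52.
After stage 1 the state is |-x⟩; P(|-z⟩) = |⟨-z|-x⟩|² = 1/2.
After stage 2 the state is |-z⟩; P(|+x⟩) = |⟨+x|-z⟩|² = 1/2.
Joint probability = 36/52 × 1/2 × 1/2 = 0.173.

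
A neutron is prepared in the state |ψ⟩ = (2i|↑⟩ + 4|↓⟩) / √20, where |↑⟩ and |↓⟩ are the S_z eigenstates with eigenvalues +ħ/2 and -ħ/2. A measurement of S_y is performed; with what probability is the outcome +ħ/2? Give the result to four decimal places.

|+y⟩ = (|↑⟩ + i|↓⟩)/√2, so ⟨+y|ψ⟩ = (-2i) / (√2·√20).
P = |-2i|² / 40 = 4/40.

0.1000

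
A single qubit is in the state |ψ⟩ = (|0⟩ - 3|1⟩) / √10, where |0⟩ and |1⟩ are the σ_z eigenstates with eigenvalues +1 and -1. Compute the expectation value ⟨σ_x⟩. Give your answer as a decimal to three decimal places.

⟨σ_x⟩ = 2 Re(a* b)/(|a|²+|b|²) with a = 1, b = -3.
a* b = -3, so ⟨σ_x⟩ = -6/10.

-0.600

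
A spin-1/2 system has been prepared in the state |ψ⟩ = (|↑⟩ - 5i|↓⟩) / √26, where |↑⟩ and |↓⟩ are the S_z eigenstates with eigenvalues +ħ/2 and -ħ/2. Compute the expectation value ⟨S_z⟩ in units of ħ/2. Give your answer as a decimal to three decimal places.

⟨σ_z⟩ = |a|² - |b|² divided by |a|²+|b|², with a, b the |↑⟩, |↓⟩ amplitudes.
= (1 - 25)/26 = -24/26.
⟨S_z⟩ = (ħ/2)·⟨σ_z⟩.

-0.923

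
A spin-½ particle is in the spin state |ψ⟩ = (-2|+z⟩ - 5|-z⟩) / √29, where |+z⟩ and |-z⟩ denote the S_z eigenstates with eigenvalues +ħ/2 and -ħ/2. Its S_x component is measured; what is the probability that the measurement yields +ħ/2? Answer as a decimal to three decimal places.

0.845

|+x⟩ = (|+z⟩ + |-z⟩)/√2, so ⟨+x|ψ⟩ = (-7) / (√2·√29).
P = |-7|² / 58 = 49/58.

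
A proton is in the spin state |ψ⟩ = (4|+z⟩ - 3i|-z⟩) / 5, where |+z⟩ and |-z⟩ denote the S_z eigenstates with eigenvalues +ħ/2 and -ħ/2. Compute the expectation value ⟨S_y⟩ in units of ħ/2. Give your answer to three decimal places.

⟨σ_y⟩ = 2 Im(a* b)/(|a|²+|b|²) with a = 4, b = -3i.
a* b = -12i, so ⟨σ_y⟩ = -24/25.
⟨S_y⟩ = (ħ/2)·⟨σ_y⟩.

-0.960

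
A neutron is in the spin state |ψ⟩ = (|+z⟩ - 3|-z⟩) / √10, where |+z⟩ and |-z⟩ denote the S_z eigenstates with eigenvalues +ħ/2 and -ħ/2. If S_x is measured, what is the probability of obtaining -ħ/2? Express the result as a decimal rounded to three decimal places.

|-x⟩ = (|+z⟩ - |-z⟩)/√2, so ⟨-x|ψ⟩ = (4) / (√2·√10).
P = |4|² / 20 = 16/20.

0.800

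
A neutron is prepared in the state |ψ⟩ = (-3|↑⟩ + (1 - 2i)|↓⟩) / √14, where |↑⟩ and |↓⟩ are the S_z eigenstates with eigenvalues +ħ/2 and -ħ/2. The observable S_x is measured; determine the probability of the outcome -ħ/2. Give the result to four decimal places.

|-x⟩ = (|↑⟩ - |↓⟩)/√2, so ⟨-x|ψ⟩ = (-4 + 2i) / (√2·√14).
P = |-4 + 2i|² / 28 = 20/28.

0.7143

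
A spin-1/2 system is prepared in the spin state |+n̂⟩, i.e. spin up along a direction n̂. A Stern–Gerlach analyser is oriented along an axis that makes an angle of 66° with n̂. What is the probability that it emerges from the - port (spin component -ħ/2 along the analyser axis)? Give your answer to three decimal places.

0.297

For spin-½, the probability of finding spin-up along an axis at angle θ to the initial spin direction is cos²(θ/2); spin-down is sin²(θ/2).
θ = 66°, so P = sin²(33°) ≈ 0.297.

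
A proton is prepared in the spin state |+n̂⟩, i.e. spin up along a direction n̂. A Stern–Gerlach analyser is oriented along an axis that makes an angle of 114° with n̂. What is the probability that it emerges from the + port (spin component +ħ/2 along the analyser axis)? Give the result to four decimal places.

0.2966

For spin-½, the probability of finding spin-up along an axis at angle θ to the initial spin direction is cos²(θ/2); spin-down is sin²(θ/2).
θ = 114°, so P = cos²(57°) ≈ 0.2966.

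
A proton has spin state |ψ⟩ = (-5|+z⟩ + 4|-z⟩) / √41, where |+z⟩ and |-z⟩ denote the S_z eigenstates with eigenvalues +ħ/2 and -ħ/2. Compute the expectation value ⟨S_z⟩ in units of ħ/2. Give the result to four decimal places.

⟨σ_z⟩ = |a|² - |b|² divided by |a|²+|b|², with a, b the |+z⟩, |-z⟩ amplitudes.
= (25 - 16)/41 = 9/41.
⟨S_z⟩ = (ħ/2)·⟨σ_z⟩.

0.2195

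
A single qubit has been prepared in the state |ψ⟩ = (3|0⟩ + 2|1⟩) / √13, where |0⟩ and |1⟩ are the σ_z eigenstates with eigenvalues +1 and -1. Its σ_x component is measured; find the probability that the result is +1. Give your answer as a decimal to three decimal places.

|+x⟩ = (|0⟩ + |1⟩)/√2, so ⟨+x|ψ⟩ = (5) / (√2·√13).
P = |5|² / 26 = 25/26.

0.962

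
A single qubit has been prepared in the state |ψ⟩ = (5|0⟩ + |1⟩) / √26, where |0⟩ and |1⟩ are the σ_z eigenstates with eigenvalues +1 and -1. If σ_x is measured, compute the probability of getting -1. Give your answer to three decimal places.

0.308

|-x⟩ = (|0⟩ - |1⟩)/√2, so ⟨-x|ψ⟩ = (4) / (√2·√26).
P = |4|² / 52 = 16/52.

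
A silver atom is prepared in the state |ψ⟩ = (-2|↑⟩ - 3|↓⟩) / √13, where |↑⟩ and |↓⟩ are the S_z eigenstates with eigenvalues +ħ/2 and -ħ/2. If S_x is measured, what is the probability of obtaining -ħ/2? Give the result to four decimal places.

|-x⟩ = (|↑⟩ - |↓⟩)/√2, so ⟨-x|ψ⟩ = (1) / (√2·√13).
P = |1|² / 26 = 1/26.

0.0385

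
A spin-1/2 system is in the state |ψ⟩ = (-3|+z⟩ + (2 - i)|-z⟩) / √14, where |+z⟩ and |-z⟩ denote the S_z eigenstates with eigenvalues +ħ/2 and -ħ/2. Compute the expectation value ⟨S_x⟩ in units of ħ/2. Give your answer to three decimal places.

-0.857

⟨σ_x⟩ = 2 Re(a* b)/(|a|²+|b|²) with a = -3, b = (2 - i).
a* b = (-6 + 3i), so ⟨σ_x⟩ = -12/14.
⟨S_x⟩ = (ħ/2)·⟨σ_x⟩.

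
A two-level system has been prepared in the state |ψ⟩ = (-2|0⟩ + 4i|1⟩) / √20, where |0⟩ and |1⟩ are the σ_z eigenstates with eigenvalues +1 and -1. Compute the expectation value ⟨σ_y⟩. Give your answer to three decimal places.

-0.800

⟨σ_y⟩ = 2 Im(a* b)/(|a|²+|b|²) with a = -2, b = 4i.
a* b = -8i, so ⟨σ_y⟩ = -16/20.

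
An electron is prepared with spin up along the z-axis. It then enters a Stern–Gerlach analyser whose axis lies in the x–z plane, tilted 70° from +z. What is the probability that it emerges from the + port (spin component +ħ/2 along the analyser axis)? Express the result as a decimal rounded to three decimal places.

For spin-½, the probability of finding spin-up along an axis at angle θ to the initial spin direction is cos²(θ/2); spin-down is sin²(θ/2).
θ = 70°, so P = cos²(35°) ≈ 0.671.

0.671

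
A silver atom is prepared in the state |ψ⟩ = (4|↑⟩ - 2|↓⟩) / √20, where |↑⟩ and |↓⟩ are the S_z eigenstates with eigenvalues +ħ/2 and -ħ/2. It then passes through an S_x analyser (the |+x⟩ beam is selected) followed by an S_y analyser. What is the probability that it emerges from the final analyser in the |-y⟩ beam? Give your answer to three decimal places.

First analyser (S_x): P(|+x⟩) = |⟨+x|ψ⟩|² = 4/40.
After stage 1 the state is |+x⟩; P(|-y⟩) = |⟨-y|+x⟩|² = 1/2.
Joint probability = 4/40 × 1/2 = 0.050.

0.050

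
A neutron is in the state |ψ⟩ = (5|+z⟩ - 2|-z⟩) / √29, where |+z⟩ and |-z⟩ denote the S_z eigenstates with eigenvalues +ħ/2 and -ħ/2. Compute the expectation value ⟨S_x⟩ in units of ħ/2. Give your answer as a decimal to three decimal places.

⟨σ_x⟩ = 2 Re(a* b)/(|a|²+|b|²) with a = 5, b = -2.
a* b = -10, so ⟨σ_x⟩ = -20/29.
⟨S_x⟩ = (ħ/2)·⟨σ_x⟩.

-0.690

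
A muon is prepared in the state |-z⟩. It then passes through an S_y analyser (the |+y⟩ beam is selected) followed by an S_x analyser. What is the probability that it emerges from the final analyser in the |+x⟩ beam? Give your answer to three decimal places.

0.250

First analyser (S_y): from |-z⟩, P(|+y⟩) = 1/2.
After stage 1 the state is |+y⟩; P(|+x⟩) = |⟨+x|+y⟩|² = 1/2.
Joint probability = 1/2 × 1/2 = 0.250.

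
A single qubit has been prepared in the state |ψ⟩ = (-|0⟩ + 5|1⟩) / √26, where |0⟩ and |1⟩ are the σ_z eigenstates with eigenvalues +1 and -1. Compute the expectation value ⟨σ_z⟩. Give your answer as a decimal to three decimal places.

⟨σ_z⟩ = |a|² - |b|² divided by |a|²+|b|², with a, b the |0⟩, |1⟩ amplitudes.
= (1 - 25)/26 = -24/26.

-0.923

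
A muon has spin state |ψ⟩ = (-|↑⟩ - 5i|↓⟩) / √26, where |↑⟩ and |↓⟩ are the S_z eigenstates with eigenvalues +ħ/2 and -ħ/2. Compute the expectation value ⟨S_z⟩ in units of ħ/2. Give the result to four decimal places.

-0.9231

⟨σ_z⟩ = |a|² - |b|² divided by |a|²+|b|², with a, b the |↑⟩, |↓⟩ amplitudes.
= (1 - 25)/26 = -24/26.
⟨S_z⟩ = (ħ/2)·⟨σ_z⟩.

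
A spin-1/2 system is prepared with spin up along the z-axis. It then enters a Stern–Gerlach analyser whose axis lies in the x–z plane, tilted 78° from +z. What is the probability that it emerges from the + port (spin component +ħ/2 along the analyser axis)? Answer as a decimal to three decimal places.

For spin-½, the probability of finding spin-up along an axis at angle θ to the initial spin direction is cos²(θ/2); spin-down is sin²(θ/2).
θ = 78°, so P = cos²(39°) ≈ 0.604.

0.604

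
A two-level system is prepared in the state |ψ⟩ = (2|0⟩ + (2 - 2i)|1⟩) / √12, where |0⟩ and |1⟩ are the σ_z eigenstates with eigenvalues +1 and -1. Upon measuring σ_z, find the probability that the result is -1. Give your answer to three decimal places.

0.667

The -1 outcome corresponds to |1⟩. Its amplitude in |ψ⟩ is (2 - 2i)/√12.
P = |2 - 2i|² / 12 = 8/12.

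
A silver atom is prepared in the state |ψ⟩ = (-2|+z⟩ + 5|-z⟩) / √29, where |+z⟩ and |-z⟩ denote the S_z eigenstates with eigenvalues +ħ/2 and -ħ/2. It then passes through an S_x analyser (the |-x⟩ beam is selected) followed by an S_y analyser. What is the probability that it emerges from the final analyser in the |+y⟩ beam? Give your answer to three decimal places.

0.422

First analyser (S_x): P(|-x⟩) = |⟨-x|ψ⟩|² = 49/58.
After stage 1 the state is |-x⟩; P(|+y⟩) = |⟨+y|-x⟩|² = 1/2.
Joint probability = 49/58 × 1/2 = 0.422.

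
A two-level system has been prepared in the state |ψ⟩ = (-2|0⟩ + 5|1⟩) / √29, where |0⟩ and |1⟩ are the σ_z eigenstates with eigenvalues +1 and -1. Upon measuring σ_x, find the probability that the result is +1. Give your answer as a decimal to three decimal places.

0.155

|+x⟩ = (|0⟩ + |1⟩)/√2, so ⟨+x|ψ⟩ = (3) / (√2·√29).
P = |3|² / 58 = 9/58.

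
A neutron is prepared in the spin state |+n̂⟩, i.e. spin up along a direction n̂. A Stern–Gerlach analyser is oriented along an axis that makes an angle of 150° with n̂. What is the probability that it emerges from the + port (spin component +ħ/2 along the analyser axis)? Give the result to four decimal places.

0.0670

For spin-½, the probability of finding spin-up along an axis at angle θ to the initial spin direction is cos²(θ/2); spin-down is sin²(θ/2).
θ = 150°, so P = cos²(75°) ≈ 0.0670.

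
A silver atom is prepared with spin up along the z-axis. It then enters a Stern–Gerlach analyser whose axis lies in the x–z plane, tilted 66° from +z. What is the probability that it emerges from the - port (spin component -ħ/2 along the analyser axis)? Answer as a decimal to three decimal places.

0.297

For spin-½, the probability of finding spin-up along an axis at angle θ to the initial spin direction is cos²(θ/2); spin-down is sin²(θ/2).
θ = 66°, so P = sin²(33°) ≈ 0.297.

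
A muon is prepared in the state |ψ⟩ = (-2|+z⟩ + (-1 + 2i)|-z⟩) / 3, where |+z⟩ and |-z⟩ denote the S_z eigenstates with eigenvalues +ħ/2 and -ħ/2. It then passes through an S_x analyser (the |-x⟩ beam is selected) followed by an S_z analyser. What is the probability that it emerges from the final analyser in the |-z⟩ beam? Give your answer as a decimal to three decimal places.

First analyser (S_x): P(|-x⟩) = |⟨-x|ψ⟩|² = 5/18.
After stage 1 the state is |-x⟩; P(|-z⟩) = |⟨-z|-x⟩|² = 1/2.
Joint probability = 5/18 × 1/2 = 0.139.

0.139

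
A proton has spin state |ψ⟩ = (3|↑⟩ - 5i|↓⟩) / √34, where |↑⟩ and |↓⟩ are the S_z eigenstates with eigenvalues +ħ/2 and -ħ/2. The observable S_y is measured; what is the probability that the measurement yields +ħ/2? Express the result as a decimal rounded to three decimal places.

0.059

|+y⟩ = (|↑⟩ + i|↓⟩)/√2, so ⟨+y|ψ⟩ = (-2) / (√2·√34).
P = |-2|² / 68 = 4/68.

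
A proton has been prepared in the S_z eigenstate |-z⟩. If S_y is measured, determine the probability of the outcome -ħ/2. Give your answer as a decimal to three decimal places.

In the S_z basis, |-z⟩ = |-z⟩ and |-y⟩ = (|+z⟩ - i|-z⟩)/√2.
|⟨-y|-z⟩|² = 1/2.

0.500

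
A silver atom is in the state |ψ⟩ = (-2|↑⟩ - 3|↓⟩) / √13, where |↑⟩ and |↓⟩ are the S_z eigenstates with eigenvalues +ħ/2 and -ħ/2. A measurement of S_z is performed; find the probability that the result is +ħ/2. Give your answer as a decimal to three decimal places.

The +ħ/2 outcome corresponds to |↑⟩. Its amplitude in |ψ⟩ is -2/√13.
P = |-2|² / 13 = 4/13.

0.308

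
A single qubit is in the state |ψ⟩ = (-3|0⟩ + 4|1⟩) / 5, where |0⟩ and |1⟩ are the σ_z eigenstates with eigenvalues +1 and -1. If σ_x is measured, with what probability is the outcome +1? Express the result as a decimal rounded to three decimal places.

|+x⟩ = (|0⟩ + |1⟩)/√2, so ⟨+x|ψ⟩ = (1) / (√2·5).
P = |1|² / 50 = 1/50.

0.020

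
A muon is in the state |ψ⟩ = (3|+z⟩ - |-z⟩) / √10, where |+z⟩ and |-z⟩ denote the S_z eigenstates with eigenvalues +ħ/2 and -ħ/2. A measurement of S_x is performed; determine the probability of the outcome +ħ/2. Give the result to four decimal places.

0.2000

|+x⟩ = (|+z⟩ + |-z⟩)/√2, so ⟨+x|ψ⟩ = (2) / (√2·√10).
P = |2|² / 20 = 4/20.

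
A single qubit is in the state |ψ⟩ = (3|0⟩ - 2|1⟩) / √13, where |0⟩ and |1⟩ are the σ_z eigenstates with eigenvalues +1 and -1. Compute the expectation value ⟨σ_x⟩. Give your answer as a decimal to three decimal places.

⟨σ_x⟩ = 2 Re(a* b)/(|a|²+|b|²) with a = 3, b = -2.
a* b = -6, so ⟨σ_x⟩ = -12/13.

-0.923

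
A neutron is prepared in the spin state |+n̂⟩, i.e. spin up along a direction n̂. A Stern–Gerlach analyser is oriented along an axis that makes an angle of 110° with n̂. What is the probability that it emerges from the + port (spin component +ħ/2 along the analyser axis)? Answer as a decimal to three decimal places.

For spin-½, the probability of finding spin-up along an axis at angle θ to the initial spin direction is cos²(θ/2); spin-down is sin²(θ/2).
θ = 110°, so P = cos²(55°) ≈ 0.329.

0.329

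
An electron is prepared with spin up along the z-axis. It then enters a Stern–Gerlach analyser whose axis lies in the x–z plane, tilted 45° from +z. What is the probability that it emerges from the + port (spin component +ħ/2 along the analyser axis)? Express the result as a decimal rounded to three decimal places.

For spin-½, the probability of finding spin-up along an axis at angle θ to the initial spin direction is cos²(θ/2); spin-down is sin²(θ/2).
θ = 45°, so P = cos²(22.5°) ≈ 0.854.

0.854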